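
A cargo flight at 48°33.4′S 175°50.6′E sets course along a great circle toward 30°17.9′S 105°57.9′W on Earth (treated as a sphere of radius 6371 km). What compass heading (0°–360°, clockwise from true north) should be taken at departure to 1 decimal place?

103.4°

With φ₁ = -0.8475, φ₂ = -0.5288, Δλ = 1.3647 rad, the forward-azimuth formula gives
θ = atan2( sin Δλ cos φ₂ , cos φ₁ sin φ₂ − sin φ₁ cos φ₂ cos Δλ ) = atan2(0.8451, -0.2015) = 103.41°.
So the initial bearing is 103.4°.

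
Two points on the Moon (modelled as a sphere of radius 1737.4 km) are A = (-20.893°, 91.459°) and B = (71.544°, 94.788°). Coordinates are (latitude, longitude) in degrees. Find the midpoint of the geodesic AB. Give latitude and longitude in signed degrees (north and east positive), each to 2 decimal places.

25.33°, 92.30°

Central angle δ = 1.6138 rad. Interpolating on the sphere with fraction f = 0.5:
P = [sin((1−f)δ)·A + sin(fδ)·B] / sin δ = 0.7228·A + 0.7228·B in Cartesian coordinates,
giving P = (-0.0363, 0.9031, 0.4279), i.e. latitude 25.33°, longitude 92.30°.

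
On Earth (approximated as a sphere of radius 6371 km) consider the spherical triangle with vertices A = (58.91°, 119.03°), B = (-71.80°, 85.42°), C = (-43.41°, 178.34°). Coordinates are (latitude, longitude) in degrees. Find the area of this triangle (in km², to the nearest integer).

Side lengths (central angles): a = 0.8746, b = 1.9791, c = 2.3175 rad; semiperimeter s = 2.5856.
By l'Huilier's theorem, tan(E/4) = √[tan(s/2) tan((s−a)/2) tan((s−b)/2) tan((s−c)/2)], giving spherical excess E = 1.5651 rad.
Area = E·R² = 1.5651 × (6371)² ≈ 63528353 km².

63528353 km²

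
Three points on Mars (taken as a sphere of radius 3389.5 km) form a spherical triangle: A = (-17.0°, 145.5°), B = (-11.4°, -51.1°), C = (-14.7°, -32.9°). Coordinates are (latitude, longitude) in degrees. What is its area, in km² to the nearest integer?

Side lengths (central angles): a = 0.3146, b = 2.5876, c = 2.5691 rad; semiperimeter s = 2.7357.
By l'Huilier's theorem, tan(E/4) = √[tan(s/2) tan((s−a)/2) tan((s−b)/2) tan((s−c)/2)], giving spherical excess E = 1.1018 rad.
Area = E·R² = 1.1018 × (3389.5)² ≈ 12658101 km².

12658101 km²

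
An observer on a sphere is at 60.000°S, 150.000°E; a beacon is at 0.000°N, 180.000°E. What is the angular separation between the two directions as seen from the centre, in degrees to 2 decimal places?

64.34°

Let φ₁ = -1.0472 rad, φ₂ = 0.0000 rad, and Δλ = 0.5236 rad.
Haversine: a = sin²(Δφ/2) + cos φ₁ cos φ₂ sin²(Δλ/2) = 0.2500 + (0.5000)(1.0000)(0.0670) = 0.28349.
Central angle c = 2·arcsin(√a) = 1.12296 rad.
So the angular separation is 64.34°.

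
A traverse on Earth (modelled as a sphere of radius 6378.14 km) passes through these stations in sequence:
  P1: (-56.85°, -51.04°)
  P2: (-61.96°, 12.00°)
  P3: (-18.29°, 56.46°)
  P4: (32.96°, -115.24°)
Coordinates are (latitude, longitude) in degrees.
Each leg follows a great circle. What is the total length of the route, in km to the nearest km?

Leg P1→P2: central angle 0.5443 rad, distance 3471.4 km.
Leg P2→P3: central angle 0.9328 rad, distance 5949.7 km.
Leg P3→P4: central angle 2.8544 rad, distance 18206.1 km.
Total: 3471.4 + 5949.7 + 18206.1 ≈ 27627 km.

27627 km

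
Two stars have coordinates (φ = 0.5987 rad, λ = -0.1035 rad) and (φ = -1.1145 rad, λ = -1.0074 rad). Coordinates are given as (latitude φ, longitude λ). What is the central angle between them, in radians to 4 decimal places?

1.8554 rad

Let φ₁ = 0.5987 rad, φ₂ = -1.1145 rad, and Δλ = -0.9039 rad.
cos c = sin φ₁ sin φ₂ + cos φ₁ cos φ₂ cos Δλ = (0.5636)(-0.8977) + (0.8261)(0.4406)(0.6186) = -0.28077,
so c = arccos(-0.28077) = 1.85539 rad.
So the angular separation is 1.8554 rad.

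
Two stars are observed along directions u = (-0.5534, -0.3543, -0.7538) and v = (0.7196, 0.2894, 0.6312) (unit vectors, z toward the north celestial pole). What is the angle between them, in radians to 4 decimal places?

u·v = -0.9766; |u| = 1.0000, |v| = 1.0000.
cos θ = (u·v)/(|u||v|) = -0.9766, so θ = 2.9247 rad.

2.9247 rad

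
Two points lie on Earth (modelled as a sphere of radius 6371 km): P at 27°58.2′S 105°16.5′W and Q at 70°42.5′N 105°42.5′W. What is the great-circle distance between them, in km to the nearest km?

10973 km

In radians: φ₁ = -0.4882, φ₂ = 1.2341, Δλ = -0.433° = -0.0076 rad.
cos c = sin φ₁ sin φ₂ + cos φ₁ cos φ₂ cos Δλ = (-0.4690)(0.9438) + (0.8832)(0.3304)(1.0000) = -0.15090,
so c = arccos(-0.15090) = 1.72227 rad.
Distance = R·c = 6371 × 1.7223 ≈ 10973 km.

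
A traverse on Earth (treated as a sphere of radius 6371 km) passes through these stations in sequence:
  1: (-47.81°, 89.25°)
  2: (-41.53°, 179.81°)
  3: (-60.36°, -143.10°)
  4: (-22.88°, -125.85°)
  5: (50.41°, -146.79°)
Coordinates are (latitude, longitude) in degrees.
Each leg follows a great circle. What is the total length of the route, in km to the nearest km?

22820 km

Leg 1→2: central angle 1.0629 rad, distance 6771.8 km.
Leg 2→3: central angle 0.5124 rad, distance 3264.4 km.
Leg 3→4: central angle 0.6871 rad, distance 4377.7 km.
Leg 4→5: central angle 1.3194 rad, distance 8405.9 km.
Total: 6771.8 + 3264.4 + 4377.7 + 8405.9 ≈ 22820 km.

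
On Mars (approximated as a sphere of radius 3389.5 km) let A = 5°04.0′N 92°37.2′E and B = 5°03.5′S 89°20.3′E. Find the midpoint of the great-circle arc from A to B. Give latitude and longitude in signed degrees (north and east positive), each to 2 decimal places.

The central angle between A and B is δ = 0.1857 rad.
With f = 0.5, the slerp weights are sin((1−f)δ)/sin δ = 0.5022 and sin(fδ)/sin δ = 0.5022.
Weighted sum of the unit vectors: (0.5022)·(-0.0455,0.9951,0.0883) + (0.5022)·(0.0115,0.9960,-0.0882) = (-0.0171, 0.9999, 0.0001).
Converting back: φ = atan2(z, √(x²+y²)) = 0.00°, λ = atan2(y, x) = 90.98°.

0.00°, 90.98°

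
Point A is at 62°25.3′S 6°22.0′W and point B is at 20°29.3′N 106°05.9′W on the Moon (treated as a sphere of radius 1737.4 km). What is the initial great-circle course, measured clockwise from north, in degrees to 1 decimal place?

With φ₁ = -1.0895, φ₂ = 0.3576, Δλ = -1.7406 rad, the forward-azimuth formula gives
θ = atan2( sin Δλ cos φ₂ , cos φ₁ sin φ₂ − sin φ₁ cos φ₂ cos Δλ ) = atan2(-0.9233, 0.0217) = -88.65°.
Adding 360° brings this into [0°, 360°): 271.3°.

271.3°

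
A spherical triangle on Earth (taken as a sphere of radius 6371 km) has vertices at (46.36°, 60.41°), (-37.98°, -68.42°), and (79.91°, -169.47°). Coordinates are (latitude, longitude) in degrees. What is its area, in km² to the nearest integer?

91794378 km²

Side lengths (central angles): a = 2.2554, b = 0.8833, c = 2.4758 rad; semiperimeter s = 2.8072.
By l'Huilier's theorem, tan(E/4) = √[tan(s/2) tan((s−a)/2) tan((s−b)/2) tan((s−c)/2)], giving spherical excess E = 2.2615 rad.
Area = E·R² = 2.2615 × (6371)² ≈ 91794378 km².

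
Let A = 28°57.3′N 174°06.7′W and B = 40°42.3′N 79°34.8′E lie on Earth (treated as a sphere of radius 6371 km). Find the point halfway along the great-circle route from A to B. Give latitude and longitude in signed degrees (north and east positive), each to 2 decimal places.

49.12°, 138.19°

Central angle δ = 1.4410 rad. Interpolating on the sphere with fraction f = 0.5:
P = [sin((1−f)δ)·A + sin(fδ)·B] / sin δ = 0.6653·A + 0.6653·B in Cartesian coordinates,
giving P = (-0.4879, 0.4363, 0.7560), i.e. latitude 49.12°, longitude 138.19°.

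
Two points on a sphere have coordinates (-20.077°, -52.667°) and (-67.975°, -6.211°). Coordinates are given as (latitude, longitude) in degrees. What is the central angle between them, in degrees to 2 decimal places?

55.88°

Let φ₁ = -0.3504 rad, φ₂ = -1.1864 rad, and Δλ = 0.8108 rad.
Haversine: a = sin²(Δφ/2) + cos φ₁ cos φ₂ sin²(Δλ/2) = 0.1648 + (0.9392)(0.3750)(0.1555) = 0.21956.
Central angle c = 2·arcsin(√a) = 0.97535 rad.
So the angular separation is 55.88°.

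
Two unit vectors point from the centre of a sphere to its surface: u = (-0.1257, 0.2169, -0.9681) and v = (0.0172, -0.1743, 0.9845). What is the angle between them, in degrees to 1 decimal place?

u·v = -0.9931; |u| = 1.0000, |v| = 1.0000.
cos θ = (u·v)/(|u||v|) = -0.9931, so θ = 173.3°.

173.3°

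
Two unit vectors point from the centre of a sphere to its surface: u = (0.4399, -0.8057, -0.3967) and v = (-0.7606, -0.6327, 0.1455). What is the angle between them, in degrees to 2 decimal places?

83.25°

u·v = 0.1175; |u| = 1.0000, |v| = 1.0000.
cos θ = (u·v)/(|u||v|) = 0.1175, so θ = 83.25°.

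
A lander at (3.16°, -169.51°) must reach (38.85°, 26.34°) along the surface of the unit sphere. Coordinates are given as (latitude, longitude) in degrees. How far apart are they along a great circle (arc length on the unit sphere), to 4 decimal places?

With latitudes φ₁ = 3.160°, φ₂ = 38.850° and longitude difference Δλ = -164.150°:
cos c = sin φ₁ sin φ₂ + cos φ₁ cos φ₂ cos Δλ = (0.0551)(0.6273) + (0.9985)(0.7788)(-0.9620) = -0.71346,
so c = arccos(-0.71346) = 2.36523 rad.
On the unit sphere the arc length equals the central angle: 2.3652.

2.3652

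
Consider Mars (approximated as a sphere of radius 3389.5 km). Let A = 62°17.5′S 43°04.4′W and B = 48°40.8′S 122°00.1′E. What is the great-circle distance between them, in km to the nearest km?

With latitudes φ₁ = -62.292°, φ₂ = -48.680° and longitude difference Δλ = 165.075°:
cos c = sin φ₁ sin φ₂ + cos φ₁ cos φ₂ cos Δλ = (-0.8853)(-0.7510) + (0.4650)(0.6603)(-0.9663) = 0.36826,
so c = arccos(0.36826) = 1.19366 rad.
Distance = R·c = 3389.5 × 1.1937 ≈ 4046 km.

4046 km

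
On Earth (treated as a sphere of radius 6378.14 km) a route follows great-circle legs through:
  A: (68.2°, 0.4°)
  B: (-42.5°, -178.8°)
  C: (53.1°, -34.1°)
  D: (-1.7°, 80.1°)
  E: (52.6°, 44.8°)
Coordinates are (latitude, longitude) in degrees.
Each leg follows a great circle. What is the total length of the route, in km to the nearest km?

53005 km

Leg A→B: central angle 2.6930 rad, distance 17176.2 km.
Leg B→C: central angle 2.6941 rad, distance 17183.5 km.
Leg C→D: central angle 1.8439 rad, distance 11760.8 km.
Leg D→E: central angle 1.0793 rad, distance 6884.1 km.
Total: 17176.2 + 17183.5 + 11760.8 + 6884.1 ≈ 53005 km.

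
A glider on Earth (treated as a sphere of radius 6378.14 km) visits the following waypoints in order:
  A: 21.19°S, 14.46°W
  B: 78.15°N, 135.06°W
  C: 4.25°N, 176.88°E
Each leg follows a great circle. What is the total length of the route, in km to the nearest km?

21678 km

Leg A→B: central angle 2.0389 rad, distance 13004.6 km.
Leg B→C: central angle 1.3598 rad, distance 8673.2 km.
Total: 13004.6 + 8673.2 ≈ 21678 km.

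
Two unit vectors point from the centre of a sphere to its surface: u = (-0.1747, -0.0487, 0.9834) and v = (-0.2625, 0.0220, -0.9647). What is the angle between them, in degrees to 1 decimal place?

u·v = -0.9039; |u| = 1.0000, |v| = 1.0000.
cos θ = (u·v)/(|u||v|) = -0.9039, so θ = 154.7°.

154.7°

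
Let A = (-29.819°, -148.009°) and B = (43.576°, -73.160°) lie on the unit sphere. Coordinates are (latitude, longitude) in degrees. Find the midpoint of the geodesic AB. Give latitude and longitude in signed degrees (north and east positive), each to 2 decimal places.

8.62°, -114.52°

The central angle between A and B is δ = 1.7503 rad.
With f = 0.5, the slerp weights are sin((1−f)δ)/sin δ = 0.7802 and sin(fδ)/sin δ = 0.7802.
Weighted sum of the unit vectors: (0.7802)·(-0.7358,-0.4596,-0.4973) + (0.7802)·(0.2099,-0.6934,0.6893) = (-0.4103, -0.8995, 0.1498).
Converting back: φ = atan2(z, √(x²+y²)) = 8.62°, λ = atan2(y, x) = -114.52°.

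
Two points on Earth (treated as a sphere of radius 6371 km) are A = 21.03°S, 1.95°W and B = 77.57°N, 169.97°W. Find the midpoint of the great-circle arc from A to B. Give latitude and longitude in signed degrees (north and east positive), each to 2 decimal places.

The central angle between A and B is δ = 2.1495 rad.
With f = 0.5, the slerp weights are sin((1−f)δ)/sin δ = 1.0506 and sin(fδ)/sin δ = 1.0506.
Weighted sum of the unit vectors: (1.0506)·(0.9329,-0.0318,-0.3589) + (1.0506)·(-0.2120,-0.0375,0.9766) = (0.7574, -0.0728, 0.6489).
Converting back: φ = atan2(z, √(x²+y²)) = 40.46°, λ = atan2(y, x) = -5.49°.

40.46°, -5.49°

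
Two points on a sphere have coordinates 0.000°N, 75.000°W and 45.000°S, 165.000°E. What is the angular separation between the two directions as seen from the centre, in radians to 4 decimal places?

With latitudes φ₁ = 0.000°, φ₂ = -45.000° and longitude difference Δλ = -120.000°:
Haversine: a = sin²(Δφ/2) + cos φ₁ cos φ₂ sin²(Δλ/2) = 0.1464 + (1.0000)(0.7071)(0.7500) = 0.67678.
Central angle c = 2·arcsin(√a) = 1.93216 rad.
So the angular separation is 1.9322 rad.

1.9322 rad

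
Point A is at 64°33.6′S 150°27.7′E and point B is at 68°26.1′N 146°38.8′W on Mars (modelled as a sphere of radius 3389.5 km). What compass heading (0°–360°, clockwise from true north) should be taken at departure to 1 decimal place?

30.7°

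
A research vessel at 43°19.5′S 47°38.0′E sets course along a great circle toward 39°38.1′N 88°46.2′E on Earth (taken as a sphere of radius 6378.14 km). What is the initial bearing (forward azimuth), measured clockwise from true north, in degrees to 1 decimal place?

With φ₁ = -0.7562, φ₂ = 0.6918, Δλ = 0.7180 rad, the forward-azimuth formula gives
θ = atan2( sin Δλ cos φ₂ , cos φ₁ sin φ₂ − sin φ₁ cos φ₂ cos Δλ ) = atan2(0.5066, 0.8620) = 30.44°.
So the initial bearing is 30.4°.

30.4°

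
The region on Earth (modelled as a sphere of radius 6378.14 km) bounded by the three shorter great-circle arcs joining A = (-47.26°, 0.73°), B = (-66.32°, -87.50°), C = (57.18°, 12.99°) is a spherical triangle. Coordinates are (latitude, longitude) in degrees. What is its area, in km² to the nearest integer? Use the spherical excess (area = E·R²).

Side lengths (central angles): a = 2.5137, b = 1.8315, c = 0.8216 rad; semiperimeter s = 2.5834.
By l'Huilier's theorem, tan(E/4) = √[tan(s/2) tan((s−a)/2) tan((s−b)/2) tan((s−c)/2)], giving spherical excess E = 0.9470 rad.
Area = E·R² = 0.9470 × (6378.14)² ≈ 38526504 km².

38526504 km²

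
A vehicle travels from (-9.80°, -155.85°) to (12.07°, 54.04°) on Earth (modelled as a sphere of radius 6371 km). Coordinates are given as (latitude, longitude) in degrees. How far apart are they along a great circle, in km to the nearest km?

16744 km

Let φ₁ = -0.1710 rad, φ₂ = 0.2107 rad, and Δλ = -2.6199 rad.
cos c = sin φ₁ sin φ₂ + cos φ₁ cos φ₂ cos Δλ = (-0.1702)(0.2091) + (0.9854)(0.9779)(-0.8670) = -0.87104,
so c = arccos(-0.87104) = 2.62811 rad.
Distance = R·c = 6371 × 2.6281 ≈ 16744 km.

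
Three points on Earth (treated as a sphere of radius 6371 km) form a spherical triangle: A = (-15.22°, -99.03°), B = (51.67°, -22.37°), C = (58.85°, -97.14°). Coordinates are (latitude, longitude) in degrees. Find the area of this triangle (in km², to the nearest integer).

22826294 km²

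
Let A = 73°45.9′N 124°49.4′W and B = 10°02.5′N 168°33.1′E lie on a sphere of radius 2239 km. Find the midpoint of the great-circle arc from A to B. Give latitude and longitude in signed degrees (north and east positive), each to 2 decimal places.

The central angle between A and B is δ = 1.2905 rad.
With f = 0.5, the slerp weights are sin((1−f)δ)/sin δ = 0.6258 and sin(fδ)/sin δ = 0.6258.
Weighted sum of the unit vectors: (0.6258)·(-0.1597,-0.2295,0.9601) + (0.6258)·(-0.9651,0.1954,0.1744) = (-0.7039, -0.0213, 0.7100).
Converting back: φ = atan2(z, √(x²+y²)) = 45.23°, λ = atan2(y, x) = -178.27°.

45.23°, -178.27°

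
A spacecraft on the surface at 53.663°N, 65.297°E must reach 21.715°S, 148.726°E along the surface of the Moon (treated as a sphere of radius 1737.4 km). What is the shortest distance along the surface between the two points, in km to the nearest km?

3141 km

In radians: φ₁ = 0.9366, φ₂ = -0.3790, Δλ = 83.429° = 1.4561 rad.
cos c = sin φ₁ sin φ₂ + cos φ₁ cos φ₂ cos Δλ = (0.8055)(-0.3700) + (0.5925)(0.9290)(0.1144) = -0.23505,
so c = arccos(-0.23505) = 1.80807 rad.
Distance = R·c = 1737.4 × 1.8081 ≈ 3141 km.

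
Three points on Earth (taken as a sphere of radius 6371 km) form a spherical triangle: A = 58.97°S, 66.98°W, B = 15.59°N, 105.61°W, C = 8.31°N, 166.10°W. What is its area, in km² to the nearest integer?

Side lengths (central angles): a = 1.0376, b = 1.7769, c = 1.4125 rad; semiperimeter s = 2.1135.
By l'Huilier's theorem, tan(E/4) = √[tan(s/2) tan((s−a)/2) tan((s−b)/2) tan((s−c)/2)], giving spherical excess E = 1.0032 rad.
Area = E·R² = 1.0032 × (6371)² ≈ 40719770 km².

40719770 km²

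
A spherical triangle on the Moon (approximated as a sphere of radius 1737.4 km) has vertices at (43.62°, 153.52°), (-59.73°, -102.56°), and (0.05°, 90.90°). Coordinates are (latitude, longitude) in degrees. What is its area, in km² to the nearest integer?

8004210 km²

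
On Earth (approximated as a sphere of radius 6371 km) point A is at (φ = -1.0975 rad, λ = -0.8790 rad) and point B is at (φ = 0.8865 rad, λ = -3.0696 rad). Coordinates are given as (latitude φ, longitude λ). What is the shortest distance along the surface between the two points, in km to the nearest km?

16567 km

With latitudes φ₁ = -62.882°, φ₂ = 50.793° and longitude difference Δλ = -125.512°:
Haversine: a = sin²(Δφ/2) + cos φ₁ cos φ₂ sin²(Δλ/2) = 0.7008 + (0.4558)(0.6321)(0.7904) = 0.92853.
Central angle c = 2·arcsin(√a) = 2.60032 rad.
Distance = R·c = 6371 × 2.6003 ≈ 16567 km.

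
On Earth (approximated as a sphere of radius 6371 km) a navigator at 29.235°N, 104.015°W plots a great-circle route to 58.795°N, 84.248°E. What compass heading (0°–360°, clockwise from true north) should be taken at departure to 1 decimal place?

355.7°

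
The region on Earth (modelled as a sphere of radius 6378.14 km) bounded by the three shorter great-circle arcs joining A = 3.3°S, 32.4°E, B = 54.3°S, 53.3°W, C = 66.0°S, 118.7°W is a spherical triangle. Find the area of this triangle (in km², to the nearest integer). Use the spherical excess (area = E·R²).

Side lengths (central angles): a = 0.5723, b = 1.8785, c = 1.4802 rad; semiperimeter s = 1.9655.
By l'Huilier's theorem, tan(E/4) = √[tan(s/2) tan((s−a)/2) tan((s−b)/2) tan((s−c)/2)], giving spherical excess E = 0.4630 rad.
Area = E·R² = 0.4630 × (6378.14)² ≈ 18833121 km².

18833121 km²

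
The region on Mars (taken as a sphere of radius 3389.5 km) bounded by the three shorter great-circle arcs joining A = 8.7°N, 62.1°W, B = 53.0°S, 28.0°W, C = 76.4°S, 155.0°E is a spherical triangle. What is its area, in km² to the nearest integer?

5869640 km²

Side lengths (central angles): a = 0.8829, b = 1.9097, c = 1.1898 rad; semiperimeter s = 1.9912.
By l'Huilier's theorem, tan(E/4) = √[tan(s/2) tan((s−a)/2) tan((s−b)/2) tan((s−c)/2)], giving spherical excess E = 0.5109 rad.
Area = E·R² = 0.5109 × (3389.5)² ≈ 5869640 km².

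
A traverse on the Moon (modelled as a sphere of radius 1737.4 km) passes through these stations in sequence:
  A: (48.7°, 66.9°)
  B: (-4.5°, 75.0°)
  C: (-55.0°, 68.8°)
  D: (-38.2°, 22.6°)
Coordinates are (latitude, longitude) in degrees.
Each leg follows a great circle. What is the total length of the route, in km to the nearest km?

Leg A→B: central angle 0.9367 rad, distance 1627.4 km.
Leg B→C: central angle 0.8857 rad, distance 1538.8 km.
Leg C→D: central angle 0.6119 rad, distance 1063.1 km.
Total: 1627.4 + 1538.8 + 1063.1 ≈ 4229 km.

4229 km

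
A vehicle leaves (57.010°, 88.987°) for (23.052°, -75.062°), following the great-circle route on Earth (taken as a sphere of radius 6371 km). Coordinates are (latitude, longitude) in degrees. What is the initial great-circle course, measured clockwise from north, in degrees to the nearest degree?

345°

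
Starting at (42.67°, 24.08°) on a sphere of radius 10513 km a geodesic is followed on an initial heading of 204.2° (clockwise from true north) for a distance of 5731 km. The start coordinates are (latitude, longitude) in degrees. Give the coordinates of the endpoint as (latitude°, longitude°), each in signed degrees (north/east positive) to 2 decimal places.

Angular distance δ = d/R = 5731/10513 = 0.54513 rad; initial bearing θ = 3.5640 rad.
sin φ₂ = sin φ₁ cos δ + cos φ₁ sin δ cos θ = (0.6778)(0.8551) + (0.7353)(0.5185)(-0.9121) = 0.2318, so φ₂ = 13.40°.
Δλ = atan2(sin θ sin δ cos φ₁, cos δ − sin φ₁ sin φ₂) = atan2(-0.1563, 0.6980) = -12.621°.
λ₂ = 24.080° − 12.621° = 11.46°.

13.40°, 11.46°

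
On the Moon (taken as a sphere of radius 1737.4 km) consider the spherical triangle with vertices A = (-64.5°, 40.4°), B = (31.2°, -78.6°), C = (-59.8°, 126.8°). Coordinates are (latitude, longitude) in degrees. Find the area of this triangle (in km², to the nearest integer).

4945590 km²

Side lengths (central angles): a = 2.5615, b = 0.6540, c = 2.2732 rad; semiperimeter s = 2.7443.
By l'Huilier's theorem, tan(E/4) = √[tan(s/2) tan((s−a)/2) tan((s−b)/2) tan((s−c)/2)], giving spherical excess E = 1.6384 rad.
Area = E·R² = 1.6384 × (1737.4)² ≈ 4945590 km².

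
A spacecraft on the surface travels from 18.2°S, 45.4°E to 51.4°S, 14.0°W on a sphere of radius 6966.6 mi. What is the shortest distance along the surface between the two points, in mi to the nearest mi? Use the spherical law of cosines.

In radians: φ₁ = -0.3176, φ₂ = -0.8971, Δλ = -59.400° = -1.0367 rad.
cos c = sin φ₁ sin φ₂ + cos φ₁ cos φ₂ cos Δλ = (-0.3123)(-0.7815) + (0.9500)(0.6239)(0.5090) = 0.54579,
so c = arccos(0.54579) = 0.99347 rad.
Distance = R·c = 6966.6 × 0.9935 ≈ 6921 mi.

6921 mi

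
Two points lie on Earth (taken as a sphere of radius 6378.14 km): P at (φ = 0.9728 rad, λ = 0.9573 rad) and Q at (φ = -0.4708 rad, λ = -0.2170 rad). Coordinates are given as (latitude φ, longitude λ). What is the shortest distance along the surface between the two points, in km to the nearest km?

11180 km

In radians: φ₁ = 0.9728, φ₂ = -0.4708, Δλ = -67.282° = -1.1743 rad.
Haversine: a = sin²(Δφ/2) + cos φ₁ cos φ₂ sin²(Δλ/2) = 0.4366 + (0.5630)(0.8912)(0.3069) = 0.59056.
Central angle c = 2·arcsin(√a) = 1.75292 rad.
Distance = R·c = 6378.14 × 1.7529 ≈ 11180 km.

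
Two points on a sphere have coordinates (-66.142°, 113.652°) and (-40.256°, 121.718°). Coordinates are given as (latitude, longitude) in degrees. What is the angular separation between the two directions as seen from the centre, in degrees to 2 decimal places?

In radians: φ₁ = -1.1544, φ₂ = -0.7026, Δλ = 8.066° = 0.1408 rad.
Haversine: a = sin²(Δφ/2) + cos φ₁ cos φ₂ sin²(Δλ/2) = 0.0502 + (0.4045)(0.7632)(0.0049) = 0.05169.
Central angle c = 2·arcsin(√a) = 0.45874 rad.
So the angular separation is 26.28°.

26.28°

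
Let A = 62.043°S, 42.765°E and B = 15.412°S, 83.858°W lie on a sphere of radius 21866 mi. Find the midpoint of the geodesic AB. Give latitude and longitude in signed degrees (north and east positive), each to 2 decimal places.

-55.80°, -55.06°

The central angle between A and B is δ = 1.6057 rad.
With f = 0.5, the slerp weights are sin((1−f)δ)/sin δ = 0.7198 and sin(fδ)/sin δ = 0.7198.
Weighted sum of the unit vectors: (0.7198)·(0.3442,0.3183,-0.8833) + (0.7198)·(0.1031,-0.9585,-0.2658) = (0.3220, -0.4608, -0.8271).
Converting back: φ = atan2(z, √(x²+y²)) = -55.80°, λ = atan2(y, x) = -55.06°.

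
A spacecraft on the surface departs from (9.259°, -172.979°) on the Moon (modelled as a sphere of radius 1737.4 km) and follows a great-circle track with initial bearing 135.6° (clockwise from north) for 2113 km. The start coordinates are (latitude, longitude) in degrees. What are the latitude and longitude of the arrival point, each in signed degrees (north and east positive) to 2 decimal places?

-37.26°, -117.45°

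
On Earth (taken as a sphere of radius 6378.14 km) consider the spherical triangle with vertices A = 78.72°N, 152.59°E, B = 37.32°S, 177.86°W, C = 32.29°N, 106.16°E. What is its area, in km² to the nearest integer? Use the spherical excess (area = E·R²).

Side lengths (central angles): a = 1.7325, b = 0.8791, c = 2.0479 rad; semiperimeter s = 2.3298.
By l'Huilier's theorem, tan(E/4) = √[tan(s/2) tan((s−a)/2) tan((s−b)/2) tan((s−c)/2)], giving spherical excess E = 1.1663 rad.
Area = E·R² = 1.1663 × (6378.14)² ≈ 47445913 km².

47445913 km²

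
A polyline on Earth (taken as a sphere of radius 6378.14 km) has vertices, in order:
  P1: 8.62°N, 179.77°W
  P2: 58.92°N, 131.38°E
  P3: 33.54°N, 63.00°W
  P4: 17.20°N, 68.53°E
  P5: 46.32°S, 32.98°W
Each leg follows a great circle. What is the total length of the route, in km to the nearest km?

41266 km

Leg P1→P2: central angle 1.0880 rad, distance 6939.6 km.
Leg P2→P3: central angle 1.5144 rad, distance 9658.8 km.
Leg P3→P4: central angle 1.9439 rad, distance 12398.6 km.
Leg P4→P5: central angle 1.9236 rad, distance 12268.8 km.
Total: 6939.6 + 9658.8 + 12398.6 + 12268.8 ≈ 41266 km.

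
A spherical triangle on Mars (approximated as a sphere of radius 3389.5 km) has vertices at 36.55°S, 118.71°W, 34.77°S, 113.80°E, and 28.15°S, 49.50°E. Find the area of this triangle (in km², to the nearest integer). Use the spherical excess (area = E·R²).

13207997 km²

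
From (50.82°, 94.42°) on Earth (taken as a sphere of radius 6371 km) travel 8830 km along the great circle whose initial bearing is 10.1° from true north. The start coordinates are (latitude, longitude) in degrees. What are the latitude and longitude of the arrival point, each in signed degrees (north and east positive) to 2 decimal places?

48.92°, -100.79°

Angular distance δ = d/R = 8830/6371 = 1.38597 rad; initial bearing θ = 0.1763 rad.
sin φ₂ = sin φ₁ cos δ + cos φ₁ sin δ cos θ = (0.7752)(0.1838) + (0.6318)(0.9830)(0.9845) = 0.7538, so φ₂ = 48.92°.
Δλ = atan2(sin θ sin δ cos φ₁, cos δ − sin φ₁ sin φ₂) = atan2(0.1089, -0.4006) = 164.791°.
λ₂ = 94.420° + 164.791° = 259.21° → -100.79° after wrapping to (−180°, 180°].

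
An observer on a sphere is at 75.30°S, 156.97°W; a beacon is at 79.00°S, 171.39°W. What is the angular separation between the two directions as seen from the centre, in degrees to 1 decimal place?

4.9°

In radians: φ₁ = -1.3142, φ₂ = -1.3788, Δλ = -14.420° = -0.2517 rad.
Haversine: a = sin²(Δφ/2) + cos φ₁ cos φ₂ sin²(Δλ/2) = 0.0010 + (0.2538)(0.1908)(0.0158) = 0.00180.
Central angle c = 2·arcsin(√a) = 0.08499 rad.
So the angular separation is 4.9°.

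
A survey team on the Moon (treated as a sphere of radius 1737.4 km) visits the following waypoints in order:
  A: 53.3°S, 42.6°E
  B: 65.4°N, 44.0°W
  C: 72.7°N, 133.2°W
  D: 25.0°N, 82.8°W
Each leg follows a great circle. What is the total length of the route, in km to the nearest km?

Leg A→B: central angle 2.3663 rad, distance 4111.3 km.
Leg B→C: central angle 0.5159 rad, distance 896.4 km.
Leg C→D: central angle 0.9578 rad, distance 1664.1 km.
Total: 4111.3 + 896.4 + 1664.1 ≈ 6672 km.

6672 km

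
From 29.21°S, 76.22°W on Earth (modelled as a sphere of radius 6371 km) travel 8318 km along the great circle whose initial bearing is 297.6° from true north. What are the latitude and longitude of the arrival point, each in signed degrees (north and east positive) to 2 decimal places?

15.21°, -138.63°

Angular distance δ = d/R = 8318/6371 = 1.30560 rad; initial bearing θ = 5.1941 rad.
sin φ₂ = sin φ₁ cos δ + cos φ₁ sin δ cos θ = (-0.4880)(0.2621) + (0.8728)(0.9650)(0.4633) = 0.2623, so φ₂ = 15.21°.
Δλ = atan2(sin θ sin δ cos φ₁, cos δ − sin φ₁ sin φ₂) = atan2(-0.7465, 0.3901) = -62.408°.
λ₂ = -76.220° − 62.408° = -138.63°.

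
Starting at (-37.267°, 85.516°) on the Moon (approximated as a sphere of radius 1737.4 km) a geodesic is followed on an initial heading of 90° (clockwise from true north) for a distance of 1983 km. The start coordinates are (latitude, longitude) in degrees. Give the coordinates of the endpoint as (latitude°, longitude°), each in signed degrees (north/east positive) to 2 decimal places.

-14.60°, 155.49°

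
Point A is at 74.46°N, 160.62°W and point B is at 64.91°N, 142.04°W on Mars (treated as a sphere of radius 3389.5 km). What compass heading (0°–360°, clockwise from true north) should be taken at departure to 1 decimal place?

With φ₁ = 1.2996, φ₂ = 1.1329, Δλ = 0.3243 rad, the forward-azimuth formula gives
θ = atan2( sin Δλ cos φ₂ , cos φ₁ sin φ₂ − sin φ₁ cos φ₂ cos Δλ ) = atan2(0.1351, -0.1446) = 136.95°.
So the initial bearing is 136.9°.

136.9°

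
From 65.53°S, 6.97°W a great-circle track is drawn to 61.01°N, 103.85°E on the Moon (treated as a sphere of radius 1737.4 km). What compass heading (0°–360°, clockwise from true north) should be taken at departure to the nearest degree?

66°

With φ₁ = -1.1437, φ₂ = 1.0648, Δλ = 1.9342 rad, the forward-azimuth formula gives
θ = atan2( sin Δλ cos φ₂ , cos φ₁ sin φ₂ − sin φ₁ cos φ₂ cos Δλ ) = atan2(0.4530, 0.2055) = 65.60°.
So the initial bearing is 66°.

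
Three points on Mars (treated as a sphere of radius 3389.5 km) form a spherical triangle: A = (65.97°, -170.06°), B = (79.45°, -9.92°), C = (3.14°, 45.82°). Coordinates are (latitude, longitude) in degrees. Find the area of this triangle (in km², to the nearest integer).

4957028 km²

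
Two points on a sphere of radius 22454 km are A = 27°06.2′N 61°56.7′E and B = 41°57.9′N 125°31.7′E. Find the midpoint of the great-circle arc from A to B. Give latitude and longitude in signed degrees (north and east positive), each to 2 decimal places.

The central angle between A and B is δ = 0.9284 rad.
With f = 0.5, the slerp weights are sin((1−f)δ)/sin δ = 0.5592 and sin(fδ)/sin δ = 0.5592.
Weighted sum of the unit vectors: (0.5592)·(0.4187,0.7856,0.4556) + (0.5592)·(-0.4321,0.6051,0.6687) = (-0.0075, 0.7776, 0.6287).
Converting back: φ = atan2(z, √(x²+y²)) = 38.95°, λ = atan2(y, x) = 90.55°.

38.95°, 90.55°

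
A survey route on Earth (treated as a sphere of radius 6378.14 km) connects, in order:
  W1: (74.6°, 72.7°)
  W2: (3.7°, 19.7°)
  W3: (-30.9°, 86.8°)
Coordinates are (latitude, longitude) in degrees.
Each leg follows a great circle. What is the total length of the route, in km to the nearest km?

Leg W1→W2: central angle 1.3472 rad, distance 8592.9 km.
Leg W2→W3: central angle 1.2660 rad, distance 8075.0 km.
Total: 8592.9 + 8075.0 ≈ 16668 km.

16668 km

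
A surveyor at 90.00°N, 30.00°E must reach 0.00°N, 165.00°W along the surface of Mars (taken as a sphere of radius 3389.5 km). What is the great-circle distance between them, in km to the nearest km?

5324 km

With latitudes φ₁ = 90.000°, φ₂ = 0.000° and longitude difference Δλ = 165.000°:
Haversine: a = sin²(Δφ/2) + cos φ₁ cos φ₂ sin²(Δλ/2) = 0.5000 + (0.0000)(1.0000)(0.9830) = 0.50000.
Central angle c = 2·arcsin(√a) = 1.57080 rad.
Distance = R·c = 3389.5 × 1.5708 ≈ 5324 km.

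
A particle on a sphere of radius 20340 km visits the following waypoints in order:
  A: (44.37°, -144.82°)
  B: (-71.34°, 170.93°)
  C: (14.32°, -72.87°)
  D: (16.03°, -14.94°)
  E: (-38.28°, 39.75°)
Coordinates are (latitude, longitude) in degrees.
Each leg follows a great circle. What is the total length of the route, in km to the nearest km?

Leg A→B: central angle 2.0929 rad, distance 42569.5 km.
Leg B→C: central angle 1.9511 rad, distance 39685.5 km.
Leg C→D: central angle 0.9731 rad, distance 19792.5 km.
Leg D→E: central angle 1.3026 rad, distance 26494.5 km.
Total: 42569.5 + 39685.5 + 19792.5 + 26494.5 ≈ 128542 km.

128542 km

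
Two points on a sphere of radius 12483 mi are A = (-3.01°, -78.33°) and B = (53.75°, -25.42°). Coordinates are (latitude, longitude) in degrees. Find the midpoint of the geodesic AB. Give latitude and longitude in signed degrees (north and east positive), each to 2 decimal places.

27.72°, -59.14°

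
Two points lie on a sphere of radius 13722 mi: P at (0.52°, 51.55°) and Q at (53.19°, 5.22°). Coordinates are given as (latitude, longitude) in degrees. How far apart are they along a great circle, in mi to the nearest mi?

15592 mi

In radians: φ₁ = 0.0091, φ₂ = 0.9283, Δλ = -46.330° = -0.8086 rad.
cos c = sin φ₁ sin φ₂ + cos φ₁ cos φ₂ cos Δλ = (0.0091)(0.8006) + (1.0000)(0.5992)(0.6905) = 0.42097,
so c = arccos(0.42097) = 1.13628 rad.
Distance = R·c = 13722 × 1.1363 ≈ 15592 mi.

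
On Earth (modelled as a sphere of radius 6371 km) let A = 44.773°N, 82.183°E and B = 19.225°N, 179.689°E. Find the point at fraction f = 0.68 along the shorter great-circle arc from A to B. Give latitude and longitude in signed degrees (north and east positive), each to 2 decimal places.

The central angle between A and B is δ = 1.4259 rad.
With f = 0.68, the slerp weights are sin((1−f)δ)/sin δ = 0.4453 and sin(fδ)/sin δ = 0.8334.
Weighted sum of the unit vectors: (0.4453)·(0.0966,0.7033,0.7043) + (0.8334)·(-0.9442,0.0051,0.3293) = (-0.7439, 0.3174, 0.5880).
Converting back: φ = atan2(z, √(x²+y²)) = 36.02°, λ = atan2(y, x) = 156.89°.

36.02°, 156.89°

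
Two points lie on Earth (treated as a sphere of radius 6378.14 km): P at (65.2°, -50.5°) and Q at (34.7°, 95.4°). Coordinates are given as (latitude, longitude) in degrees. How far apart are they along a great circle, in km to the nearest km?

Let φ₁ = 1.1380 rad, φ₂ = 0.6056 rad, and Δλ = 2.5464 rad.
cos c = sin φ₁ sin φ₂ + cos φ₁ cos φ₂ cos Δλ = (0.9078)(0.5693) + (0.4195)(0.8221)(-0.8281) = 0.23122,
so c = arccos(0.23122) = 1.33746 rad.
Distance = R·c = 6378.14 × 1.3375 ≈ 8531 km.

8531 km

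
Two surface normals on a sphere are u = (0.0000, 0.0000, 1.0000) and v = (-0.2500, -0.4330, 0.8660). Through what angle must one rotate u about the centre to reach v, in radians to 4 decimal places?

u·v = 0.8660; |u| = 1.0000, |v| = 1.0000.
cos θ = (u·v)/(|u||v|) = 0.8660, so θ = 0.5236 rad.

0.5236 rad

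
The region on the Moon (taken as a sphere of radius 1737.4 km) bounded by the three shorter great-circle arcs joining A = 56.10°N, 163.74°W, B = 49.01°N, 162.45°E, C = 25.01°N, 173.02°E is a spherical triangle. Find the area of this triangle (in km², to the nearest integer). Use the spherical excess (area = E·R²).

256238 km²

Side lengths (central angles): a = 0.4430, b = 0.6175, c = 0.3751 rad; semiperimeter s = 0.7178.
By l'Huilier's theorem, tan(E/4) = √[tan(s/2) tan((s−a)/2) tan((s−b)/2) tan((s−c)/2)], giving spherical excess E = 0.0849 rad.
Area = E·R² = 0.0849 × (1737.4)² ≈ 256238 km².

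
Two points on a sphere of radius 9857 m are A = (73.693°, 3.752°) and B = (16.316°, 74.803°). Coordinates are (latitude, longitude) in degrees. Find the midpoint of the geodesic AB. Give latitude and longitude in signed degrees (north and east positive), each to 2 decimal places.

48.86°, 60.62°

Central angle δ = 1.2056 rad. Interpolating on the sphere with fraction f = 0.5:
P = [sin((1−f)δ)·A + sin(fδ)·B] / sin δ = 0.6070·A + 0.6070·B in Cartesian coordinates,
giving P = (0.3228, 0.5733, 0.7531), i.e. latitude 48.86°, longitude 60.62°.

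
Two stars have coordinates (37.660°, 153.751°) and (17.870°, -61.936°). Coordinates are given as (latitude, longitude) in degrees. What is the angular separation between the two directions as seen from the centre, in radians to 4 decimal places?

Let φ₁ = 0.6573 rad, φ₂ = 0.3119 rad, and Δλ = 2.5187 rad.
cos c = sin φ₁ sin φ₂ + cos φ₁ cos φ₂ cos Δλ = (0.6110)(0.3069) + (0.7917)(0.9518)(-0.8122) = -0.42449,
so c = arccos(-0.42449) = 2.00919 rad.
So the angular separation is 2.0092 rad.

2.0092 rad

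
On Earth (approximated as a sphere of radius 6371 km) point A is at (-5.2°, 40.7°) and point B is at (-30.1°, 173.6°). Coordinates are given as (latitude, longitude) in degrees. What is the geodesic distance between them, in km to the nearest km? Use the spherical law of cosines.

13650 km

With latitudes φ₁ = -5.200°, φ₂ = -30.100° and longitude difference Δλ = 132.900°:
cos c = sin φ₁ sin φ₂ + cos φ₁ cos φ₂ cos Δλ = (-0.0906)(-0.5015) + (0.9959)(0.8652)(-0.6807) = -0.54105,
so c = arccos(-0.54105) = 2.14248 rad.
Distance = R·c = 6371 × 2.1425 ≈ 13650 km.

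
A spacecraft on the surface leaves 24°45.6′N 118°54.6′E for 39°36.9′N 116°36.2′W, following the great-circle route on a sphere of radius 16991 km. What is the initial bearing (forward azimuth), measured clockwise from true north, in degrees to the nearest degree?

40°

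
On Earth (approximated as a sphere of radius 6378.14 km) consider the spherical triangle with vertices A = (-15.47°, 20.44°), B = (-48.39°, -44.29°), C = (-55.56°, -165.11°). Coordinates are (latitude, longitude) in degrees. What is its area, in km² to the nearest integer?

Side lengths (central angles): a = 1.1327, b = 1.8992, c = 1.0785 rad; semiperimeter s = 2.0552.
By l'Huilier's theorem, tan(E/4) = √[tan(s/2) tan((s−a)/2) tan((s−b)/2) tan((s−c)/2)], giving spherical excess E = 0.7313 rad.
Area = E·R² = 0.7313 × (6378.14)² ≈ 29749243 km².

29749243 km²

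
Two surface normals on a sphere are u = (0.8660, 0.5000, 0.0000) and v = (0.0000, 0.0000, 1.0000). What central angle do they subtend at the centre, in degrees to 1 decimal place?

90.0°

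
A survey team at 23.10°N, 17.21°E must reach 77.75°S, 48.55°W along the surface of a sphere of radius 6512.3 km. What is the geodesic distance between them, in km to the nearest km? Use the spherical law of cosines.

12236 km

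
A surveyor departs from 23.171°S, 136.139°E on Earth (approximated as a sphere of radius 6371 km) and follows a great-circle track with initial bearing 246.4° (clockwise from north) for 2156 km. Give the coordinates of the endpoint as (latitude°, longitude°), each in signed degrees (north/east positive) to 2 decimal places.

Angular distance δ = d/R = 2156/6371 = 0.33841 rad; initial bearing θ = 4.3005 rad.
sin φ₂ = sin φ₁ cos δ + cos φ₁ sin δ cos θ = (-0.3935)(0.9433) + (0.9193)(0.3320)(-0.4003) = -0.4933, so φ₂ = -29.56°.
Δλ = atan2(sin θ sin δ cos φ₁, cos δ − sin φ₁ sin φ₂) = atan2(-0.2797, 0.7492) = -20.472°.
λ₂ = 136.139° − 20.472° = 115.67°.

-29.56°, 115.67°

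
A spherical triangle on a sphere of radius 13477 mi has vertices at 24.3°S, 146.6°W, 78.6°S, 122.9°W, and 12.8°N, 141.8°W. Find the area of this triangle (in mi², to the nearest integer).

17873374 mi²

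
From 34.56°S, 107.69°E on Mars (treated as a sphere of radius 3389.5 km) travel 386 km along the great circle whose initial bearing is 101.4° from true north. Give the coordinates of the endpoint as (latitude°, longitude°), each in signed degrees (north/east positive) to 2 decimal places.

Angular distance δ = d/R = 386/3389.5 = 0.11388 rad; initial bearing θ = 1.7698 rad.
sin φ₂ = sin φ₁ cos δ + cos φ₁ sin δ cos θ = (-0.5673)(0.9935) + (0.8235)(0.1136)(-0.1977) = -0.5821, so φ₂ = -35.60°.
Δλ = atan2(sin θ sin δ cos φ₁, cos δ − sin φ₁ sin φ₂) = atan2(0.0917, 0.6633) = 7.874°.
λ₂ = 107.690° + 7.874° = 115.56°.

-35.60°, 115.56°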